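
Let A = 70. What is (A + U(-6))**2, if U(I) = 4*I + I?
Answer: 1600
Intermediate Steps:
U(I) = 5*I
(A + U(-6))**2 = (70 + 5*(-6))**2 = (70 - 30)**2 = 40**2 = 1600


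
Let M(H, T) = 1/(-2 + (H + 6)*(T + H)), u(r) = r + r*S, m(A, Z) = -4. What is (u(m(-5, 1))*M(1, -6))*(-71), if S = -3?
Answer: 568/37 ≈ 15.351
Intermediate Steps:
u(r) = -2*r (u(r) = r + r*(-3) = r - 3*r = -2*r)
M(H, T) = 1/(-2 + (6 + H)*(H + T))
(u(m(-5, 1))*M(1, -6))*(-71) = ((-2*(-4))/(-2 + 1² + 6*1 + 6*(-6) + 1*(-6)))*(-71) = (8/(-2 + 1 + 6 - 36 - 6))*(-71) = (8/(-37))*(-71) = (8*(-1/37))*(-71) = -8/37*(-71) = 568/37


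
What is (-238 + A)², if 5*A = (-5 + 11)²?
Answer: 1331716/25 ≈ 53269.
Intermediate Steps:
A = 36/5 (A = (-5 + 11)²/5 = (⅕)*6² = (⅕)*36 = 36/5 ≈ 7.2000)
(-238 + A)² = (-238 + 36/5)² = (-1154/5)² = 1331716/25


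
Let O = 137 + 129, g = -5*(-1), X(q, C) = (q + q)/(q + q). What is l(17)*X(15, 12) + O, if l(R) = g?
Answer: 271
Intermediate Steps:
X(q, C) = 1 (X(q, C) = (2*q)/((2*q)) = (2*q)*(1/(2*q)) = 1)
g = 5
l(R) = 5
O = 266
l(17)*X(15, 12) + O = 5*1 + 266 = 5 + 266 = 271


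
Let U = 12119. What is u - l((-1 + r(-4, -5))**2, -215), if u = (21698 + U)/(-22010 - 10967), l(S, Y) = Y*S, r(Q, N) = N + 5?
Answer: 1008034/4711 ≈ 213.97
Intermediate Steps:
r(Q, N) = 5 + N
l(S, Y) = S*Y
u = -4831/4711 (u = (21698 + 12119)/(-22010 - 10967) = 33817/(-32977) = 33817*(-1/32977) = -4831/4711 ≈ -1.0255)
u - l((-1 + r(-4, -5))**2, -215) = -4831/4711 - (-1 + (5 - 5))**2*(-215) = -4831/4711 - (-1 + 0)**2*(-215) = -4831/4711 - (-1)**2*(-215) = -4831/4711 - (-215) = -4831/4711 - 1*(-215) = -4831/4711 + 215 = 1008034/4711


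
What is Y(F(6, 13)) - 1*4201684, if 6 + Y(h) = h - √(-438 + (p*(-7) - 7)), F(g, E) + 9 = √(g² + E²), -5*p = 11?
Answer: -4201699 + √205 - 2*I*√2685/5 ≈ -4.2017e+6 - 20.727*I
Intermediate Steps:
p = -11/5 (p = -⅕*11 = -11/5 ≈ -2.2000)
F(g, E) = -9 + √(E² + g²) (F(g, E) = -9 + √(g² + E²) = -9 + √(E² + g²))
Y(h) = -6 + h - 2*I*√2685/5 (Y(h) = -6 + (h - √(-438 + (-11/5*(-7) - 7))) = -6 + (h - √(-438 + (77/5 - 7))) = -6 + (h - √(-438 + 42/5)) = -6 + (h - √(-2148/5)) = -6 + (h - 2*I*√2685/5) = -6 + h - 2*I*√2685/5)
Y(F(6, 13)) - 1*4201684 = (-6 + (-9 + √(13² + 6²)) - 2*I*√2685/5) - 1*4201684 = (-6 + (-9 + √(169 + 36)) - 2*I*√2685/5) - 4201684 = (-6 + (-9 + √205) - 2*I*√2685/5) - 4201684 = (-15 + √205 - 2*I*√2685/5) - 4201684 = -4201699 + √205 - 2*I*√2685/5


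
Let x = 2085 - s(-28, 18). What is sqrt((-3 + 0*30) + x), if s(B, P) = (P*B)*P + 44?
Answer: sqrt(11110) ≈ 105.40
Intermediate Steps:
s(B, P) = 44 + B*P**2 (s(B, P) = (B*P)*P + 44 = B*P**2 + 44 = 44 + B*P**2)
x = 11113 (x = 2085 - (44 - 28*18**2) = 2085 - (44 - 28*324) = 2085 - (44 - 9072) = 2085 - 1*(-9028) = 2085 + 9028 = 11113)
sqrt((-3 + 0*30) + x) = sqrt((-3 + 0*30) + 11113) = sqrt((-3 + 0) + 11113) = sqrt(-3 + 11113) = sqrt(11110)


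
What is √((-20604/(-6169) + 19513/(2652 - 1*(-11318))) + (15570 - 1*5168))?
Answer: √77292422566010776410/86180930 ≈ 102.01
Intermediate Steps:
√((-20604/(-6169) + 19513/(2652 - 1*(-11318))) + (15570 - 1*5168)) = √((-20604*(-1/6169) + 19513/(2652 + 11318)) + (15570 - 5168)) = √((20604/6169 + 19513/13970) + 10402) = √(408213577/86180930 + 10402) = √(896862247437/86180930) = √77292422566010776410/86180930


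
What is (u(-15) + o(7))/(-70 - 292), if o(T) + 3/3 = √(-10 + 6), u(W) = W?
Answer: 8/181 - I/181 ≈ 0.044199 - 0.0055249*I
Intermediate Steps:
o(T) = -1 + 2*I (o(T) = -1 + √(-10 + 6) = -1 + √(-4) = -1 + 2*I)
(u(-15) + o(7))/(-70 - 292) = (-15 + (-1 + 2*I))/(-70 - 292) = (-16 + 2*I)/(-362) = (-16 + 2*I)*(-1/362) = 8/181 - I/181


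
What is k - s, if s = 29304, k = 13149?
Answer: -16155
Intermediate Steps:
k - s = 13149 - 1*29304 = 13149 - 29304 = -16155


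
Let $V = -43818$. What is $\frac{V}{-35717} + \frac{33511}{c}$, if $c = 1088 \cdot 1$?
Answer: $\frac{73210963}{2285888} \approx 32.027$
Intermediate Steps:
$c = 1088$
$\frac{V}{-35717} + \frac{33511}{c} = - \frac{43818}{-35717} + \frac{33511}{1088} = \left(-43818\right) \left(- \frac{1}{35717}\right) + 33511 \cdot \frac{1}{1088} = \frac{43818}{35717} + \frac{33511}{1088} = \frac{73210963}{2285888}$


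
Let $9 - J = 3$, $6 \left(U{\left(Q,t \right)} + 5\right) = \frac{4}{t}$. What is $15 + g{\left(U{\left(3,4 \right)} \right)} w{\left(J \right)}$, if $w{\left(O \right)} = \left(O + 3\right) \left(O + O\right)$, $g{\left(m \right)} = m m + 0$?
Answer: $2538$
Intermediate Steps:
$U{\left(Q,t \right)} = -5 + \frac{2}{3 t}$ ($U{\left(Q,t \right)} = -5 + \frac{4 \frac{1}{t}}{6} = -5 + \frac{2}{3 t}$)
$g{\left(m \right)} = m^{2}$ ($g{\left(m \right)} = m^{2} + 0 = m^{2}$)
$J = 6$ ($J = 9 - 3 = 6$)
$w{\left(O \right)} = 2 O \left(3 + O\right)$ ($w{\left(O \right)} = \left(3 + O\right) 2 O = 2 O \left(3 + O\right)$)
$15 + g{\left(U{\left(3,4 \right)} \right)} w{\left(J \right)} = 15 + \left(-5 + \frac{2}{3 \cdot 4}\right)^{2} \cdot 2 \cdot 6 \left(3 + 6\right) = 15 + \left(-5 + \frac{2}{3} \cdot \frac{1}{4}\right)^{2} \cdot 2 \cdot 6 \cdot 9 = 15 + \left(-5 + \frac{1}{6}\right)^{2} \cdot 108 = 15 + \left(- \frac{29}{6}\right)^{2} \cdot 108 = 15 + \frac{841}{36} \cdot 108 = 15 + 2523 = 2538$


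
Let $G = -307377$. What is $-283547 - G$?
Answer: $23830$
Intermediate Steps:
$-283547 - G = -283547 - -307377 = -283547 + 307377 = 23830$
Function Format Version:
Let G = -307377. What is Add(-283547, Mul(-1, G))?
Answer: 23830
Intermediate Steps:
Add(-283547, Mul(-1, G)) = Add(-283547, Mul(-1, -307377)) = Add(-283547, 307377) = 23830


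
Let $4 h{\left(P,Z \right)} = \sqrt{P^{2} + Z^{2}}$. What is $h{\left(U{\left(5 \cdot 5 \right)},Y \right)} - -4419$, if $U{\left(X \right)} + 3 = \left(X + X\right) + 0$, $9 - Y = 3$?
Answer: $4419 + \frac{\sqrt{2245}}{4} \approx 4430.8$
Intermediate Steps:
$Y = 6$ ($Y = 9 - 3 = 6$)
$U{\left(X \right)} = -3 + 2 X$ ($U{\left(X \right)} = -3 + \left(\left(X + X\right) + 0\right) = -3 + \left(2 X + 0\right) = -3 + 2 X$)
$h{\left(P,Z \right)} = \frac{\sqrt{P^{2} + Z^{2}}}{4}$
$h{\left(U{\left(5 \cdot 5 \right)},Y \right)} - -4419 = \frac{\sqrt{\left(-3 + 2 \cdot 5 \cdot 5\right)^{2} + 6^{2}}}{4} - -4419 = \frac{\sqrt{\left(-3 + 2 \cdot 25\right)^{2} + 36}}{4} + 4419 = \frac{\sqrt{\left(-3 + 50\right)^{2} + 36}}{4} + 4419 = \frac{\sqrt{47^{2} + 36}}{4} + 4419 = \frac{\sqrt{2209 + 36}}{4} + 4419 = \frac{\sqrt{2245}}{4} + 4419 = 4419 + \frac{\sqrt{2245}}{4}$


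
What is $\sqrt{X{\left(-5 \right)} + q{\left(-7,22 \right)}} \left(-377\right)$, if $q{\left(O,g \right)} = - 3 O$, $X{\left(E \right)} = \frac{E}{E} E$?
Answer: $-1508$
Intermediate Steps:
$X{\left(E \right)} = E$ ($X{\left(E \right)} = 1 E = E$)
$\sqrt{X{\left(-5 \right)} + q{\left(-7,22 \right)}} \left(-377\right) = \sqrt{-5 - -21} \left(-377\right) = \sqrt{-5 + 21} \left(-377\right) = \sqrt{16} \left(-377\right) = 4 \left(-377\right) = -1508$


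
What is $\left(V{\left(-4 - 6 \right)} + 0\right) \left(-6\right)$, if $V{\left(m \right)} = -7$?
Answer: $42$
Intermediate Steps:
$\left(V{\left(-4 - 6 \right)} + 0\right) \left(-6\right) = \left(-7 + 0\right) \left(-6\right) = \left(-7\right) \left(-6\right) = 42$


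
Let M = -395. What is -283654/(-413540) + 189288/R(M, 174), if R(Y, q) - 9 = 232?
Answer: 39173260067/49831570 ≈ 786.11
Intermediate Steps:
R(Y, q) = 241 (R(Y, q) = 9 + 232 = 241)
-283654/(-413540) + 189288/R(M, 174) = -283654/(-413540) + 189288/241 = -283654*(-1/413540) + 189288*(1/241) = 141827/206770 + 189288/241 = 39173260067/49831570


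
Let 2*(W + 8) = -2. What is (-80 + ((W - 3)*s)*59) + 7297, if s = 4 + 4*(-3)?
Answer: 12881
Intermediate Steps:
W = -9 (W = -8 + (1/2)*(-2) = -8 - 1 = -9)
s = -8 (s = 4 - 12 = -8)
(-80 + ((W - 3)*s)*59) + 7297 = (-80 + ((-9 - 3)*(-8))*59) + 7297 = (-80 - 12*(-8)*59) + 7297 = (-80 + 96*59) + 7297 = (-80 + 5664) + 7297 = 5584 + 7297 = 12881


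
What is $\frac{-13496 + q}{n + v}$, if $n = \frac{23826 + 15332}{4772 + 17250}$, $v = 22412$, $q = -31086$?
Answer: $- \frac{70127486}{35256873} \approx -1.989$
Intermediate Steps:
$n = \frac{2797}{1573}$ ($n = \frac{39158}{22022} = 39158 \cdot \frac{1}{22022} = \frac{2797}{1573} \approx 1.7781$)
$\frac{-13496 + q}{n + v} = \frac{-13496 - 31086}{\frac{2797}{1573} + 22412} = - \frac{44582}{\frac{35256873}{1573}} = \left(-44582\right) \frac{1573}{35256873} = - \frac{70127486}{35256873}$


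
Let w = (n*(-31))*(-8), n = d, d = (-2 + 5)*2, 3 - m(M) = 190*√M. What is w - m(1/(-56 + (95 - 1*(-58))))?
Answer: 1485 + 190*√97/97 ≈ 1504.3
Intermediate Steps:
m(M) = 3 - 190*√M
d = 6 (d = 3*2 = 6)
n = 6
w = 1488 (w = (6*(-31))*(-8) = -186*(-8) = 1488)
w - m(1/(-56 + (95 - 1*(-58)))) = 1488 - (3 - 190/√(-56 + (95 - 1*(-58)))) = 1488 - (3 - 190/√(-56 + (95 + 58))) = 1488 - (3 - 190/√(-56 + 153)) = 1488 - (3 - 190*√97/97) = 1488 + (-3 + 190*√97/97) = 1485 + 190*√97/97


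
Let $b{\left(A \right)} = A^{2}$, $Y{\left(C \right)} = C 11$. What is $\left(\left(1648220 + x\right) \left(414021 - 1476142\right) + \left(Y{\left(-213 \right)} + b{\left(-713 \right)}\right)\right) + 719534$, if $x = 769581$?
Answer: $-2567995990361$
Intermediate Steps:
$Y{\left(C \right)} = 11 C$
$\left(\left(1648220 + x\right) \left(414021 - 1476142\right) + \left(Y{\left(-213 \right)} + b{\left(-713 \right)}\right)\right) + 719534 = \left(\left(1648220 + 769581\right) \left(414021 - 1476142\right) + \left(11 \left(-213\right) + \left(-713\right)^{2}\right)\right) + 719534 = \left(2417801 \left(-1062121\right) + \left(-2343 + 508369\right)\right) + 719534 = \left(-2567997215921 + 506026\right) + 719534 = -2567996709895 + 719534 = -2567995990361$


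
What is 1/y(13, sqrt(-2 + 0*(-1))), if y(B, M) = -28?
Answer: -1/28 ≈ -0.035714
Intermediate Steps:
1/y(13, sqrt(-2 + 0*(-1))) = 1/(-28) = -1/28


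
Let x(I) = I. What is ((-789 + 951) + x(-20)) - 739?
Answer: -597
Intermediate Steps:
((-789 + 951) + x(-20)) - 739 = ((-789 + 951) - 20) - 739 = (162 - 20) - 739 = 142 - 739 = -597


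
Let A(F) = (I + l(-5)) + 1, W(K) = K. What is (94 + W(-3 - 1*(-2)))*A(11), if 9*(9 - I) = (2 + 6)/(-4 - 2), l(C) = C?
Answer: 4309/9 ≈ 478.78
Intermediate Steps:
I = 247/27 (I = 9 - (2 + 6)/(9*(-4 - 2)) = 9 - 8/(9*(-6)) = 9 - 8*(-1)/(9*6) = 9 - ⅑*(-4/3) = 9 + 4/27 = 247/27 ≈ 9.1481)
A(F) = 139/27 (A(F) = (247/27 - 5) + 1 = 112/27 + 1 = 139/27)
(94 + W(-3 - 1*(-2)))*A(11) = (94 + (-3 - 1*(-2)))*(139/27) = (94 + (-3 + 2))*(139/27) = (94 - 1)*(139/27) = 93*(139/27) = 4309/9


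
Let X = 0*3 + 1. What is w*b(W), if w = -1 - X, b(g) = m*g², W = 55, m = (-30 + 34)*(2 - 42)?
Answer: 968000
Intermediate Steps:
X = 1 (X = 0 + 1 = 1)
m = -160 (m = 4*(-40) = -160)
b(g) = -160*g²
w = -2 (w = -1 - 1*1 = -1 - 1 = -2)
w*b(W) = -(-320)*55² = -(-320)*3025 = -2*(-484000) = 968000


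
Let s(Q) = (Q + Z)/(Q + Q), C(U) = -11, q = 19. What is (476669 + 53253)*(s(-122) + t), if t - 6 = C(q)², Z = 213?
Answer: 8186500017/122 ≈ 6.7102e+7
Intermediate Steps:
s(Q) = (213 + Q)/(2*Q) (s(Q) = (Q + 213)/(Q + Q) = (213 + Q)/((2*Q)) = (213 + Q)*(1/(2*Q)) = (213 + Q)/(2*Q))
t = 127 (t = 6 + (-11)² = 6 + 121 = 127)
(476669 + 53253)*(s(-122) + t) = (476669 + 53253)*((½)*(213 - 122)/(-122) + 127) = 529922*((½)*(-1/122)*91 + 127) = 529922*(-91/244 + 127) = 529922*(30897/244) = 8186500017/122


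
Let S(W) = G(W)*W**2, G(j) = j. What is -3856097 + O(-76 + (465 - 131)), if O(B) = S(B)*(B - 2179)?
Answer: -32994172649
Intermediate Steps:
S(W) = W**3 (S(W) = W*W**2 = W**3)
O(B) = B**3*(-2179 + B) (O(B) = B**3*(B - 2179) = B**3*(-2179 + B))
-3856097 + O(-76 + (465 - 131)) = -3856097 + (-76 + (465 - 131))**3*(-2179 + (-76 + (465 - 131))) = -3856097 + (-76 + 334)**3*(-2179 + (-76 + 334)) = -3856097 + 258**3*(-2179 + 258) = -3856097 + 17173512*(-1921) = -3856097 - 32990316552 = -32994172649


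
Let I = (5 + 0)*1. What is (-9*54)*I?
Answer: -2430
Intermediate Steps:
I = 5 (I = 5*1 = 5)
(-9*54)*I = -9*54*5 = -486*5 = -2430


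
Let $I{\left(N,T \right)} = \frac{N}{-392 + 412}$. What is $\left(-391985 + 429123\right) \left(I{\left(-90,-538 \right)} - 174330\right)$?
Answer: $-6474434661$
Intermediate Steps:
$I{\left(N,T \right)} = \frac{N}{20}$
$\left(-391985 + 429123\right) \left(I{\left(-90,-538 \right)} - 174330\right) = \left(-391985 + 429123\right) \left(\frac{1}{20} \left(-90\right) - 174330\right) = 37138 \left(- \frac{9}{2} - 174330\right) = 37138 \left(- \frac{348669}{2}\right) = -6474434661$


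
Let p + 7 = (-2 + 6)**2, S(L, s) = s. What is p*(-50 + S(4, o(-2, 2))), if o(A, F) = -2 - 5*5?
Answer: -693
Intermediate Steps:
o(A, F) = -27 (o(A, F) = -2 - 25 = -27)
p = 9 (p = -7 + (-2 + 6)**2 = -7 + 4**2 = -7 + 16 = 9)
p*(-50 + S(4, o(-2, 2))) = 9*(-50 - 27) = 9*(-77) = -693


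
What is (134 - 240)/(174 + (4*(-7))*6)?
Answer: -53/3 ≈ -17.667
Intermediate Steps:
(134 - 240)/(174 + (4*(-7))*6) = -106/(174 - 28*6) = -106/(174 - 168) = -106/6 = -106*1/6 = -53/3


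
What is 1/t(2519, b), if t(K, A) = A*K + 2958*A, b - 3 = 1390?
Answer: 1/7629461 ≈ 1.3107e-7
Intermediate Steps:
b = 1393 (b = 3 + 1390 = 1393)
t(K, A) = 2958*A + A*K
1/t(2519, b) = 1/(1393*(2958 + 2519)) = 1/(1393*5477) = 1/7629461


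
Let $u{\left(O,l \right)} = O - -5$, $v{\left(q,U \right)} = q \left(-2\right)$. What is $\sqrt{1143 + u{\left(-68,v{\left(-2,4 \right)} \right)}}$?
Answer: $6 \sqrt{30} \approx 32.863$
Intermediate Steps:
$v{\left(q,U \right)} = - 2 q$
$u{\left(O,l \right)} = 5 + O$ ($u{\left(O,l \right)} = O + 5 = 5 + O$)
$\sqrt{1143 + u{\left(-68,v{\left(-2,4 \right)} \right)}} = \sqrt{1143 + \left(5 - 68\right)} = \sqrt{1143 - 63} = \sqrt{1080} = 6 \sqrt{30}$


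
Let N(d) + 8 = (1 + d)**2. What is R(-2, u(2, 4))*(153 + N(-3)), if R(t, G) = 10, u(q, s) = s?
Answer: 1490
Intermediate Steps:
N(d) = -8 + (1 + d)**2
R(-2, u(2, 4))*(153 + N(-3)) = 10*(153 + (-8 + (1 - 3)**2)) = 10*(153 + (-8 + (-2)**2)) = 10*(153 + (-8 + 4)) = 10*(153 - 4) = 10*149 = 1490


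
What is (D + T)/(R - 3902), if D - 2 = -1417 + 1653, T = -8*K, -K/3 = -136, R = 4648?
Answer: -1513/373 ≈ -4.0563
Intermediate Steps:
K = 408 (K = -3*(-136) = 408)
T = -3264 (T = -8*408 = -3264)
D = 238 (D = 2 + (-1417 + 1653) = 2 + 236 = 238)
(D + T)/(R - 3902) = (238 - 3264)/(4648 - 3902) = -3026/746 = -3026*1/746 = -1513/373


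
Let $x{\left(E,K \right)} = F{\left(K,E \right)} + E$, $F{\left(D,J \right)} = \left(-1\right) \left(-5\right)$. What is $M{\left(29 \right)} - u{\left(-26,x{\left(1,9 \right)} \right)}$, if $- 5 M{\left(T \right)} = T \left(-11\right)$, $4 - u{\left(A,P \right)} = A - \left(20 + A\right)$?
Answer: $\frac{199}{5} \approx 39.8$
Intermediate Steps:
$F{\left(D,J \right)} = 5$
$x{\left(E,K \right)} = 5 + E$
$u{\left(A,P \right)} = 24$ ($u{\left(A,P \right)} = 4 - \left(A - \left(20 + A\right)\right) = 4 - -20 = 4 + 20 = 24$)
$M{\left(T \right)} = \frac{11 T}{5}$ ($M{\left(T \right)} = - \frac{T \left(-11\right)}{5} = - \frac{\left(-11\right) T}{5} = \frac{11 T}{5}$)
$M{\left(29 \right)} - u{\left(-26,x{\left(1,9 \right)} \right)} = \frac{11}{5} \cdot 29 - 24 = \frac{319}{5} - 24 = \frac{199}{5}$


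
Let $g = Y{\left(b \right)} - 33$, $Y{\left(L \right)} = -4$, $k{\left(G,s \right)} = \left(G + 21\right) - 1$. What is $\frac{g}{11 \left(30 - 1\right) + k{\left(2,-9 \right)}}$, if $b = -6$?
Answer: $- \frac{37}{341} \approx -0.1085$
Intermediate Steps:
$k{\left(G,s \right)} = 20 + G$ ($k{\left(G,s \right)} = \left(21 + G\right) - 1 = 20 + G$)
$g = -37$ ($g = -4 - 33 = -37$)
$\frac{g}{11 \left(30 - 1\right) + k{\left(2,-9 \right)}} = - \frac{37}{11 \left(30 - 1\right) + \left(20 + 2\right)} = - \frac{37}{11 \cdot 29 + 22} = - \frac{37}{319 + 22} = - \frac{37}{341}$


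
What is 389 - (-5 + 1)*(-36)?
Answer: 245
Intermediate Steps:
389 - (-5 + 1)*(-36) = 389 - (-4)*(-36) = 389 - 1*144 = 389 - 144 = 245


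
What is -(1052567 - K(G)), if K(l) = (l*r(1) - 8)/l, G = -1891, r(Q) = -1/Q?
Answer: -1990406080/1891 ≈ -1.0526e+6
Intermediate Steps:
K(l) = (-8 - l)/l (K(l) = (l*(-1/1) - 8)/l = (l*(-1*1) - 8)/l = (l*(-1) - 8)/l = (-l - 8)/l = (-8 - l)/l)
-(1052567 - K(G)) = -(1052567 - (-8 - 1*(-1891))/(-1891)) = -(1052567 - (-1)*(-8 + 1891)/1891) = -(1052567 - (-1)*1883/1891) = -(1052567 - 1*(-1883/1891)) = -(1052567 + 1883/1891) = -1*1990406080/1891 = -1990406080/1891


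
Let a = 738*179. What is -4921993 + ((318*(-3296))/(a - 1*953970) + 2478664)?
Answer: -167341072537/68489 ≈ -2.4433e+6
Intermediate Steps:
a = 132102
-4921993 + ((318*(-3296))/(a - 1*953970) + 2478664) = -4921993 + ((318*(-3296))/(132102 - 1*953970) + 2478664) = -4921993 + (-1048128/(132102 - 953970) + 2478664) = -4921993 + (-1048128/(-821868) + 2478664) = -4921993 + (-1048128*(-1/821868) + 2478664) = -4921993 + (87344/68489 + 2478664) = -4921993 + 169761306040/68489 = -167341072537/68489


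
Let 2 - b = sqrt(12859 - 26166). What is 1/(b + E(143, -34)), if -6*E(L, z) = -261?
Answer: 26/8787 + 4*I*sqrt(13307)/61509 ≈ 0.0029589 + 0.0075017*I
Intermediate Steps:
E(L, z) = 87/2 (E(L, z) = -1/6*(-261) = 87/2)
b = 2 - I*sqrt(13307) (b = 2 - sqrt(12859 - 26166) = 2 - sqrt(-13307) = 2 - I*sqrt(13307) ≈ 2.0 - 115.36*I)
1/(b + E(143, -34)) = 1/((2 - I*sqrt(13307)) + 87/2) = 1/(91/2 - I*sqrt(13307))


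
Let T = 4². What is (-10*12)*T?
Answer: -1920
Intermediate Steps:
T = 16
(-10*12)*T = -10*12*16 = -120*16 = -1920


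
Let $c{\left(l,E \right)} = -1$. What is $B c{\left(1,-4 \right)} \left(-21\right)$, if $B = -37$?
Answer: $-777$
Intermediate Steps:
$B c{\left(1,-4 \right)} \left(-21\right) = \left(-37\right) \left(-1\right) \left(-21\right) = 37 \left(-21\right) = -777$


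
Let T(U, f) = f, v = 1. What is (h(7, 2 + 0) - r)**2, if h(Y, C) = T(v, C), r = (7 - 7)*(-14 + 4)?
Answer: 4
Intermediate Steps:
r = 0 (r = 0*(-10) = 0)
h(Y, C) = C
(h(7, 2 + 0) - r)**2 = ((2 + 0) - 1*0)**2 = (2 + 0)**2 = 2**2 = 4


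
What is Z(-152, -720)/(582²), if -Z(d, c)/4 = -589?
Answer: 589/84681 ≈ 0.0069555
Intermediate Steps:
Z(d, c) = 2356 (Z(d, c) = -4*(-589) = 2356)
Z(-152, -720)/(582²) = 2356/(582²) = 2356/338724 = 2356*(1/338724) = 589/84681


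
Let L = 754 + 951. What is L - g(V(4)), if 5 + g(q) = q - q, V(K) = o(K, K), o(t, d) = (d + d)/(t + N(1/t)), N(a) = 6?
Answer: 1710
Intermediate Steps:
o(t, d) = 2*d/(6 + t) (o(t, d) = (d + d)/(t + 6) = (2*d)/(6 + t) = 2*d/(6 + t))
V(K) = 2*K/(6 + K)
g(q) = -5 (g(q) = -5 + (q - q) = -5 + 0 = -5)
L = 1705
L - g(V(4)) = 1705 - 1*(-5) = 1705 + 5 = 1710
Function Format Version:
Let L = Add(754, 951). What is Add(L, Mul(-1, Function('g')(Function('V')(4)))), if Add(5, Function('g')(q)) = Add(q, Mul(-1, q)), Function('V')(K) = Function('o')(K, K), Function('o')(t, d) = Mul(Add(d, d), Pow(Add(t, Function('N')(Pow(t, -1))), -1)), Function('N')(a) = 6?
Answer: 1710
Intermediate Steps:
Function('o')(t, d) = Mul(2, d, Pow(Add(6, t), -1)) (Function('o')(t, d) = Mul(Add(d, d), Pow(Add(t, 6), -1)) = Mul(Mul(2, d), Pow(Add(6, t), -1)) = Mul(2, d, Pow(Add(6, t), -1)))
Function('V')(K) = Mul(2, K, Pow(Add(6, K), -1))
Function('g')(q) = -5 (Function('g')(q) = Add(-5, Add(q, Mul(-1, q))) = Add(-5, 0) = -5)
L = 1705
Add(L, Mul(-1, Function('g')(Function('V')(4)))) = Add(1705, Mul(-1, -5)) = Add(1705, 5) = 1710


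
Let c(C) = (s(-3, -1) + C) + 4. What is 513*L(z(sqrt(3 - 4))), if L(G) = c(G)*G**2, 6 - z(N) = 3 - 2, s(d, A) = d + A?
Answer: 64125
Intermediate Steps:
s(d, A) = A + d
z(N) = 5 (z(N) = 6 - (3 - 2) = 6 - 1*1 = 6 - 1 = 5)
c(C) = C (c(C) = ((-1 - 3) + C) + 4 = (-4 + C) + 4 = C)
L(G) = G**3 (L(G) = G*G**2 = G**3)
513*L(z(sqrt(3 - 4))) = 513*5**3 = 513*125 = 64125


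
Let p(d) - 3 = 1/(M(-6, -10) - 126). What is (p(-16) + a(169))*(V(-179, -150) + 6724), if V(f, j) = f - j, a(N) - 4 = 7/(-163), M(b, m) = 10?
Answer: 879595795/18908 ≈ 46520.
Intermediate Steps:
a(N) = 645/163 (a(N) = 4 + 7/(-163) = 4 + 7*(-1/163) = 4 - 7/163 = 645/163)
p(d) = 347/116 (p(d) = 3 + 1/(10 - 126) = 3 + 1/(-116) = 3 - 1/116 = 347/116)
(p(-16) + a(169))*(V(-179, -150) + 6724) = (347/116 + 645/163)*((-179 - 1*(-150)) + 6724) = 131381*((-179 + 150) + 6724)/18908 = 131381*(-29 + 6724)/18908 = (131381/18908)*6695 = 879595795/18908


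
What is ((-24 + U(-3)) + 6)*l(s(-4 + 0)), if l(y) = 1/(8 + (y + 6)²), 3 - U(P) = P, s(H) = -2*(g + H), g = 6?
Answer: -1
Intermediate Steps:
s(H) = -12 - 2*H (s(H) = -2*(6 + H) = -12 - 2*H)
U(P) = 3 - P
l(y) = 1/(8 + (6 + y)²)
((-24 + U(-3)) + 6)*l(s(-4 + 0)) = ((-24 + (3 - 1*(-3))) + 6)/(8 + (6 + (-12 - 2*(-4 + 0)))²) = ((-24 + (3 + 3)) + 6)/(8 + (6 + (-12 - 2*(-4)))²) = ((-24 + 6) + 6)/(8 + (6 + (-12 + 8))²) = (-18 + 6)/(8 + (6 - 4)²) = -12/(8 + 2²) = -12/(8 + 4) = -12/12 = -12*1/12 = -1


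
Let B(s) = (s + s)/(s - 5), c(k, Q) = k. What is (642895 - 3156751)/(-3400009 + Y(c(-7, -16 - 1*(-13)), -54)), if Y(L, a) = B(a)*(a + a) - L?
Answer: 24719584/33435297 ≈ 0.73933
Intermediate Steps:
B(s) = 2*s/(-5 + s) (B(s) = (2*s)/(-5 + s) = 2*s/(-5 + s))
Y(L, a) = -L + 4*a**2/(-5 + a) (Y(L, a) = (2*a/(-5 + a))*(a + a) - L = (2*a/(-5 + a))*(2*a) - L = 4*a**2/(-5 + a) - L = -L + 4*a**2/(-5 + a))
(642895 - 3156751)/(-3400009 + Y(c(-7, -16 - 1*(-13)), -54)) = (642895 - 3156751)/(-3400009 + (4*(-54)**2 - 1*(-7)*(-5 - 54))/(-5 - 54)) = -2513856/(-3400009 + (4*2916 - 1*(-7)*(-59))/(-59)) = -2513856/(-3400009 - (11664 - 413)/59) = -2513856/(-3400009 - 1/59*11251) = -2513856/(-3400009 - 11251/59) = -2513856/(-200611782/59) = -2513856*(-59/200611782) = 24719584/33435297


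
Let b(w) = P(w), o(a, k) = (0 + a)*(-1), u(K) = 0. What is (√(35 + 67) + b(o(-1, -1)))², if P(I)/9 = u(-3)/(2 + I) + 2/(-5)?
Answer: 2874/25 - 36*√102/5 ≈ 42.244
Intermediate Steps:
o(a, k) = -a (o(a, k) = a*(-1) = -a)
P(I) = -18/5 (P(I) = 9*(0/(2 + I) + 2/(-5)) = 9*(0 + 2*(-⅕)) = 9*(0 - ⅖) = 9*(-⅖) = -18/5)
b(w) = -18/5
(√(35 + 67) + b(o(-1, -1)))² = (√(35 + 67) - 18/5)² = (√102 - 18/5)² = (-18/5 + √102)²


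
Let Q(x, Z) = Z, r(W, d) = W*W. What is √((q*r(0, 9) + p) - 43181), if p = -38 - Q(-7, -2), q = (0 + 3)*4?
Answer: I*√43217 ≈ 207.89*I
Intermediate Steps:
r(W, d) = W²
q = 12 (q = 3*4 = 12)
p = -36 (p = -38 - 1*(-2) = -38 + 2 = -36)
√((q*r(0, 9) + p) - 43181) = √((12*0² - 36) - 43181) = √((12*0 - 36) - 43181) = √((0 - 36) - 43181) = √(-36 - 43181) = √(-43217) = I*√43217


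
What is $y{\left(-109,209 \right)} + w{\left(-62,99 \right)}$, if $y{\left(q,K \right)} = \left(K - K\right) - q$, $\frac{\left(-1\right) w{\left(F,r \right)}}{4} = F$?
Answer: $357$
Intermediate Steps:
$w{\left(F,r \right)} = - 4 F$
$y{\left(q,K \right)} = - q$ ($y{\left(q,K \right)} = 0 - q = - q$)
$y{\left(-109,209 \right)} + w{\left(-62,99 \right)} = \left(-1\right) \left(-109\right) - -248 = 109 + 248 = 357$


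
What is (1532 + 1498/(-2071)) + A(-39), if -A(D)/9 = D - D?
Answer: 3171274/2071 ≈ 1531.3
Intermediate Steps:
A(D) = 0 (A(D) = -9*(D - D) = -9*0 = 0)
(1532 + 1498/(-2071)) + A(-39) = (1532 + 1498/(-2071)) + 0 = (1532 + 1498*(-1/2071)) + 0 = (1532 - 1498/2071) + 0 = 3171274/2071 + 0 = 3171274/2071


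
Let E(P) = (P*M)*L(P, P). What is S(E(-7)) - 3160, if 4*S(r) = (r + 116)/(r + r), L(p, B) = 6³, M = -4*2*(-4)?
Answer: -305774813/96768 ≈ -3159.9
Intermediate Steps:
M = 32 (M = -8*(-4) = 32)
L(p, B) = 216
E(P) = 6912*P (E(P) = (P*32)*216 = (32*P)*216 = 6912*P)
S(r) = (116 + r)/(8*r) (S(r) = ((r + 116)/(r + r))/4 = ((116 + r)/((2*r)))/4 = ((116 + r)*(1/(2*r)))/4 = ((116 + r)/(2*r))/4 = (116 + r)/(8*r))
S(E(-7)) - 3160 = (116 + 6912*(-7))/(8*((6912*(-7)))) - 3160 = (⅛)*(116 - 48384)/(-48384) - 3160 = (⅛)*(-1/48384)*(-48268) - 3160 = 12067/96768 - 3160 = -305774813/96768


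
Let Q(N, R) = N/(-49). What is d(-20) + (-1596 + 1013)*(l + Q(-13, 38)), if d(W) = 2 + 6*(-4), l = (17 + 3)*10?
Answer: -5722057/49 ≈ -1.1678e+5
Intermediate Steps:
l = 200 (l = 20*10 = 200)
Q(N, R) = -N/49 (Q(N, R) = N*(-1/49) = -N/49)
d(W) = -22 (d(W) = 2 - 24 = -22)
d(-20) + (-1596 + 1013)*(l + Q(-13, 38)) = -22 + (-1596 + 1013)*(200 - 1/49*(-13)) = -22 - 583*(200 + 13/49) = -22 - 583*9813/49 = -22 - 5720979/49 = -5722057/49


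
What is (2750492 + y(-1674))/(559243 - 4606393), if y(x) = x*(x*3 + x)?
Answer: -6979798/2023575 ≈ -3.4492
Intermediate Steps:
y(x) = 4*x² (y(x) = x*(3*x + x) = x*(4*x) = 4*x²)
(2750492 + y(-1674))/(559243 - 4606393) = (2750492 + 4*(-1674)²)/(559243 - 4606393) = (2750492 + 4*2802276)/(-4047150) = (2750492 + 11209104)*(-1/4047150) = 13959596*(-1/4047150) = -6979798/2023575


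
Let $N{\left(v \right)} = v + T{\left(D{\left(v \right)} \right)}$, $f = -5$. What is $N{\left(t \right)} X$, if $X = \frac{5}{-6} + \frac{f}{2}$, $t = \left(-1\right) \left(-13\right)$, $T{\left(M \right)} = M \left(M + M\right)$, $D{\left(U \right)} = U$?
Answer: $-1170$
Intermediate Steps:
$T{\left(M \right)} = 2 M^{2}$ ($T{\left(M \right)} = M 2 M = 2 M^{2}$)
$t = 13$
$X = - \frac{10}{3}$ ($X = \frac{5}{-6} - \frac{5}{2} = 5 \left(- \frac{1}{6}\right) - \frac{5}{2} = - \frac{5}{6} - \frac{5}{2} = - \frac{10}{3} \approx -3.3333$)
$N{\left(v \right)} = v + 2 v^{2}$
$N{\left(t \right)} X = 13 \left(1 + 2 \cdot 13\right) \left(- \frac{10}{3}\right) = 13 \left(1 + 26\right) \left(- \frac{10}{3}\right) = 13 \cdot 27 \left(- \frac{10}{3}\right) = 351 \left(- \frac{10}{3}\right) = -1170$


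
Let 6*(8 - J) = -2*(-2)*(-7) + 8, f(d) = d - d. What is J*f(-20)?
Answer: 0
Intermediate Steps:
f(d) = 0
J = 34/3 (J = 8 - (-2*(-2)*(-7) + 8)/6 = 8 - (4*(-7) + 8)/6 = 8 - (-28 + 8)/6 = 8 - ⅙*(-20) = 8 + 10/3 = 34/3 ≈ 11.333)
J*f(-20) = (34/3)*0 = 0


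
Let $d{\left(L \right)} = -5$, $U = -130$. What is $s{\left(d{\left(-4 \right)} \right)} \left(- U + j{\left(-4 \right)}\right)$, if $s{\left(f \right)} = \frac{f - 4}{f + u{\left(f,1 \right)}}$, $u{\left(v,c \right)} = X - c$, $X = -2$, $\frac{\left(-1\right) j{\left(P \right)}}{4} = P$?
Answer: $\frac{657}{4} \approx 164.25$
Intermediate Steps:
$j{\left(P \right)} = - 4 P$
$u{\left(v,c \right)} = -2 - c$
$s{\left(f \right)} = \frac{-4 + f}{-3 + f}$ ($s{\left(f \right)} = \frac{f - 4}{f - 3} = \frac{-4 + f}{f - 3} = \frac{-4 + f}{-3 + f}$)
$s{\left(d{\left(-4 \right)} \right)} \left(- U + j{\left(-4 \right)}\right) = \frac{-4 - 5}{-3 - 5} \left(\left(-1\right) \left(-130\right) - -16\right) = \frac{1}{-8} \left(-9\right) \left(130 + 16\right) = \left(- \frac{1}{8}\right) \left(-9\right) 146 = \frac{9}{8} \cdot 146 = \frac{657}{4}$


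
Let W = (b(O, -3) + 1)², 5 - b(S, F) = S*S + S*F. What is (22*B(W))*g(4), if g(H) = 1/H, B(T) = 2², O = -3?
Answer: 22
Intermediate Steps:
b(S, F) = 5 - S² - F*S (b(S, F) = 5 - (S*S + S*F) = 5 - (S² + F*S) = 5 + (-S² - F*S) = 5 - S² - F*S)
W = 144 (W = ((5 - 1*(-3)² - 1*(-3)*(-3)) + 1)² = ((5 - 1*9 - 9) + 1)² = ((5 - 9 - 9) + 1)² = (-13 + 1)² = (-12)² = 144)
B(T) = 4
(22*B(W))*g(4) = (22*4)/4 = 88*(¼) = 22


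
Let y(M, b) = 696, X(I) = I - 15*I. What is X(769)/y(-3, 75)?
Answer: -5383/348 ≈ -15.468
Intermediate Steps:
X(I) = -14*I
X(769)/y(-3, 75) = -14*769/696 = -10766*1/696 = -5383/348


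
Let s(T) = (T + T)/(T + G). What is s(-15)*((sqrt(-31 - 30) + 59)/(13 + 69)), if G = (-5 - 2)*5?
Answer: 177/410 + 3*I*sqrt(61)/410 ≈ 0.43171 + 0.057148*I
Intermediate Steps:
G = -35 (G = -7*5 = -35)
s(T) = 2*T/(-35 + T) (s(T) = (T + T)/(T - 35) = (2*T)/(-35 + T) = 2*T/(-35 + T))
s(-15)*((sqrt(-31 - 30) + 59)/(13 + 69)) = (2*(-15)/(-35 - 15))*((sqrt(-31 - 30) + 59)/(13 + 69)) = (2*(-15)/(-50))*((sqrt(-61) + 59)/82) = (2*(-15)*(-1/50))*((I*sqrt(61) + 59)*(1/82)) = 3*((59 + I*sqrt(61))*(1/82))/5 = 3*(59/82 + I*sqrt(61)/82)/5 = 177/410 + 3*I*sqrt(61)/410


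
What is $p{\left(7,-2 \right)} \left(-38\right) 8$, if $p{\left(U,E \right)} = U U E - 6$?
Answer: $31616$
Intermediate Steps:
$p{\left(U,E \right)} = -6 + E U^{2}$ ($p{\left(U,E \right)} = U^{2} E - 6 = E U^{2} - 6 = -6 + E U^{2}$)
$p{\left(7,-2 \right)} \left(-38\right) 8 = \left(-6 - 2 \cdot 7^{2}\right) \left(-38\right) 8 = \left(-6 - 98\right) \left(-38\right) 8 = \left(-104\right) \left(-38\right) 8 = 3952 \cdot 8 = 31616$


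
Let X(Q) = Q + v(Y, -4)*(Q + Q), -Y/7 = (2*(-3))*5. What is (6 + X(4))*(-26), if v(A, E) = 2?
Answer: -676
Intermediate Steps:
Y = 210 (Y = -7*2*(-3)*5 = -(-42)*5 = -7*(-30) = 210)
X(Q) = 5*Q (X(Q) = Q + 2*(Q + Q) = Q + 2*(2*Q) = Q + 4*Q = 5*Q)
(6 + X(4))*(-26) = (6 + 5*4)*(-26) = (6 + 20)*(-26) = 26*(-26) = -676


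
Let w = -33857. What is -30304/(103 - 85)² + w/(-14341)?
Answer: -105904999/1161621 ≈ -91.170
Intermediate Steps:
-30304/(103 - 85)² + w/(-14341) = -30304/(103 - 85)² - 33857/(-14341) = -30304/(18²) - 33857*(-1/14341) = -30304/324 + 33857/14341 = -30304*1/324 + 33857/14341 = -7576/81 + 33857/14341 = -105904999/1161621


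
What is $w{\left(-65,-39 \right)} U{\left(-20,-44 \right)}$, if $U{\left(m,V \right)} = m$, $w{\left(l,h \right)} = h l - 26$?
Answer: $-50180$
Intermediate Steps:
$w{\left(l,h \right)} = -26 + h l$
$w{\left(-65,-39 \right)} U{\left(-20,-44 \right)} = \left(-26 - -2535\right) \left(-20\right) = \left(-26 + 2535\right) \left(-20\right) = 2509 \left(-20\right) = -50180$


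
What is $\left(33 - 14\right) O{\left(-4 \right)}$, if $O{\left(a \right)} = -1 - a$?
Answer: $57$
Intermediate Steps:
$\left(33 - 14\right) O{\left(-4 \right)} = \left(33 - 14\right) \left(-1 - -4\right) = 19 \left(-1 + 4\right) = 19 \cdot 3 = 57$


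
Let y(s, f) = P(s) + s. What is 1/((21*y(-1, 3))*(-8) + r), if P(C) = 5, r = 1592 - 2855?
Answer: -1/1935 ≈ -0.00051680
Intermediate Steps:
r = -1263
y(s, f) = 5 + s
1/((21*y(-1, 3))*(-8) + r) = 1/((21*(5 - 1))*(-8) - 1263) = 1/((21*4)*(-8) - 1263) = 1/(84*(-8) - 1263) = 1/(-672 - 1263) = 1/(-1935) = -1/1935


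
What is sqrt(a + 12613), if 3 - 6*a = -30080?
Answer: sqrt(634566)/6 ≈ 132.77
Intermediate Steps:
a = 30083/6 (a = 1/2 - 1/6*(-30080) = 1/2 + 15040/3 = 30083/6 ≈ 5013.8)
sqrt(a + 12613) = sqrt(30083/6 + 12613) = sqrt(105761/6) = sqrt(634566)/6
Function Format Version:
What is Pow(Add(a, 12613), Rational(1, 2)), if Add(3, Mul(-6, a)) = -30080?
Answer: Mul(Rational(1, 6), Pow(634566, Rational(1, 2))) ≈ 132.77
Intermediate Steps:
a = Rational(30083, 6) (a = Add(Rational(1, 2), Mul(Rational(-1, 6), -30080)) = Add(Rational(1, 2), Rational(15040, 3)) = Rational(30083, 6) ≈ 5013.8)
Pow(Add(a, 12613), Rational(1, 2)) = Pow(Add(Rational(30083, 6), 12613), Rational(1, 2)) = Pow(Rational(105761, 6), Rational(1, 2)) = Mul(Rational(1, 6), Pow(634566, Rational(1, 2)))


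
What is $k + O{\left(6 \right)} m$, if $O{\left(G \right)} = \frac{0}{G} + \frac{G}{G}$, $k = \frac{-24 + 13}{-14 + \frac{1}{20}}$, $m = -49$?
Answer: $- \frac{13451}{279} \approx -48.211$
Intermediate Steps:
$k = \frac{220}{279}$ ($k = - \frac{11}{-14 + \frac{1}{20}} = - \frac{11}{- \frac{279}{20}} = \left(-11\right) \left(- \frac{20}{279}\right) = \frac{220}{279} \approx 0.78853$)
$O{\left(G \right)} = 1$ ($O{\left(G \right)} = 0 + 1 = 1$)
$k + O{\left(6 \right)} m = \frac{220}{279} + 1 \left(-49\right) = \frac{220}{279} - 49 = - \frac{13451}{279}$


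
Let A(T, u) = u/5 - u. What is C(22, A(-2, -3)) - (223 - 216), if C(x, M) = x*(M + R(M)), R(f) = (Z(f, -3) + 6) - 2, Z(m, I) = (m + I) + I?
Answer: 273/5 ≈ 54.600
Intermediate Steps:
Z(m, I) = m + 2*I (Z(m, I) = (I + m) + I = m + 2*I)
A(T, u) = -4*u/5 (A(T, u) = u*(1/5) - u = u/5 - u = -4*u/5)
R(f) = -2 + f (R(f) = ((f + 2*(-3)) + 6) - 2 = ((f - 6) + 6) - 2 = ((-6 + f) + 6) - 2 = f - 2 = -2 + f)
C(x, M) = x*(-2 + 2*M) (C(x, M) = x*(M + (-2 + M)) = x*(-2 + 2*M))
C(22, A(-2, -3)) - (223 - 216) = 2*22*(-1 - 4/5*(-3)) - (223 - 216) = 2*22*(-1 + 12/5) - 1*7 = 2*22*(7/5) - 7 = 308/5 - 7 = 273/5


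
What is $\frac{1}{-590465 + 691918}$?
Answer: $\frac{1}{101453} \approx 9.8568 \cdot 10^{-6}$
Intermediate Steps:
$\frac{1}{-590465 + 691918} = \frac{1}{101453}$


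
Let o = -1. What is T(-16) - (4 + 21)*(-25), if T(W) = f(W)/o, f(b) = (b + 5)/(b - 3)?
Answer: 11864/19 ≈ 624.42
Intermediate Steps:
f(b) = (5 + b)/(-3 + b)
T(W) = -(5 + W)/(-3 + W) (T(W) = ((5 + W)/(-3 + W))/(-1) = ((5 + W)/(-3 + W))*(-1) = -(5 + W)/(-3 + W))
T(-16) - (4 + 21)*(-25) = (-5 - 1*(-16))/(-3 - 16) - (4 + 21)*(-25) = (-5 + 16)/(-19) - 25*(-25) = -1/19*11 - 1*(-625) = -11/19 + 625 = 11864/19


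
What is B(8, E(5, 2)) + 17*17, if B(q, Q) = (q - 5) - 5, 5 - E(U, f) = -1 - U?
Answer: 287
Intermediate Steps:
E(U, f) = 6 + U (E(U, f) = 5 - (-1 - U) = 5 + (1 + U) = 6 + U)
B(q, Q) = -10 + q (B(q, Q) = (-5 + q) - 5 = -10 + q)
B(8, E(5, 2)) + 17*17 = (-10 + 8) + 17*17 = -2 + 289 = 287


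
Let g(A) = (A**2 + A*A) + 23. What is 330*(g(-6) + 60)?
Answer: 51150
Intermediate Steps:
g(A) = 23 + 2*A**2 (g(A) = (A**2 + A**2) + 23 = 2*A**2 + 23 = 23 + 2*A**2)
330*(g(-6) + 60) = 330*((23 + 2*(-6)**2) + 60) = 330*((23 + 2*36) + 60) = 330*((23 + 72) + 60) = 330*(95 + 60) = 330*155 = 51150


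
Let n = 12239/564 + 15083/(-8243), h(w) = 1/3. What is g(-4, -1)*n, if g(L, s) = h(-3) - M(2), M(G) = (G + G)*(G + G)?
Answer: -92379265/296748 ≈ -311.31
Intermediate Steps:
M(G) = 4*G² (M(G) = (2*G)*(2*G) = 4*G²)
h(w) = ⅓
g(L, s) = -47/3 (g(L, s) = ⅓ - 4*2² = ⅓ - 4*4 = ⅓ - 1*16 = ⅓ - 16 = -47/3)
n = 92379265/4649052 (n = 12239*(1/564) + 15083*(-1/8243) = 12239/564 - 15083/8243 = 92379265/4649052 ≈ 19.871)
g(-4, -1)*n = -47/3*92379265/4649052 = -92379265/296748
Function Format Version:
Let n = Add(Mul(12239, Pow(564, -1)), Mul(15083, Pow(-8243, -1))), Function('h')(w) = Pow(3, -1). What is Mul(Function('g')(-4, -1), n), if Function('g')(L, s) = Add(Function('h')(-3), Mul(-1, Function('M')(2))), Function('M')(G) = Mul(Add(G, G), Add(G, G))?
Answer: Rational(-92379265, 296748) ≈ -311.31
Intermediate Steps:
Function('M')(G) = Mul(4, Pow(G, 2)) (Function('M')(G) = Mul(Mul(2, G), Mul(2, G)) = Mul(4, Pow(G, 2)))
Function('h')(w) = Rational(1, 3)
Function('g')(L, s) = Rational(-47, 3) (Function('g')(L, s) = Add(Rational(1, 3), Mul(-1, Mul(4, Pow(2, 2)))) = Add(Rational(1, 3), Mul(-1, Mul(4, 4))) = Add(Rational(1, 3), Mul(-1, 16)) = Add(Rational(1, 3), -16) = Rational(-47, 3))
n = Rational(92379265, 4649052) (n = Add(Mul(12239, Rational(1, 564)), Mul(15083, Rational(-1, 8243))) = Add(Rational(12239, 564), Rational(-15083, 8243)) = Rational(92379265, 4649052) ≈ 19.871)
Mul(Function('g')(-4, -1), n) = Mul(Rational(-47, 3), Rational(92379265, 4649052)) = Rational(-92379265, 296748)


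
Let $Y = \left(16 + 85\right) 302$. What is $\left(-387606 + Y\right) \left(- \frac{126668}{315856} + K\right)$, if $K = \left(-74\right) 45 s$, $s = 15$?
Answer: $\frac{352129850799892}{19741} \approx 1.7837 \cdot 10^{10}$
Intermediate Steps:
$Y = 30502$ ($Y = 101 \cdot 302 = 30502$)
$K = -49950$ ($K = \left(-74\right) 45 \cdot 15 = \left(-3330\right) 15 = -49950$)
$\left(-387606 + Y\right) \left(- \frac{126668}{315856} + K\right) = \left(-387606 + 30502\right) \left(- \frac{126668}{315856} - 49950\right) = - 357104 \left(\left(-126668\right) \frac{1}{315856} - 49950\right) = - 357104 \left(- \frac{31667}{78964} - 49950\right) = \left(-357104\right) \left(- \frac{3944283467}{78964}\right) = \frac{352129850799892}{19741}$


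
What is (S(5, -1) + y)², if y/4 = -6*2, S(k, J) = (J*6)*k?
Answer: 6084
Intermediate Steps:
S(k, J) = 6*J*k (S(k, J) = (6*J)*k = 6*J*k)
y = -48 (y = 4*(-6*2) = 4*(-12) = -48)
(S(5, -1) + y)² = (6*(-1)*5 - 48)² = (-30 - 48)² = (-78)² = 6084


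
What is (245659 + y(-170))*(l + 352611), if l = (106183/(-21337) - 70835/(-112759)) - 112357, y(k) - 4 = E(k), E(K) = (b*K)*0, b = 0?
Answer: 141999590106611495940/2405938783 ≈ 5.9020e+10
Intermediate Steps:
E(K) = 0 (E(K) = (0*K)*0 = 0*0 = 0)
y(k) = 4 (y(k) = 4 + 0 = 4)
l = -270334525524033/2405938783 (l = (106183*(-1/21337) - 70835*(-1/112759)) - 112357 = (-106183/21337 + 70835/112759) - 112357 = -10461682502/2405938783 - 112357 = -270334525524033/2405938783 ≈ -1.1236e+5)
(245659 + y(-170))*(l + 352611) = (245659 + 4)*(-270334525524033/2405938783 + 352611) = 245663*(578025954688380/2405938783) = 141999590106611495940/2405938783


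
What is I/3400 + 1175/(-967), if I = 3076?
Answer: -255127/821950 ≈ -0.31039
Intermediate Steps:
I/3400 + 1175/(-967) = 3076/3400 + 1175/(-967) = 3076*(1/3400) + 1175*(-1/967) = 769/850 - 1175/967 = -255127/821950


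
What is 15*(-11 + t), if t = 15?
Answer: 60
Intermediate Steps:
15*(-11 + t) = 15*(-11 + 15) = 15*4 = 60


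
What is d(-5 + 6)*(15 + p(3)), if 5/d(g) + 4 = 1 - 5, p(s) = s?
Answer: -45/4 ≈ -11.250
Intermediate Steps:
d(g) = -5/8 (d(g) = 5/(-4 + (1 - 5)) = 5/(-4 - 4) = 5/(-8) = 5*(-⅛) = -5/8)
d(-5 + 6)*(15 + p(3)) = -5*(15 + 3)/8 = -5/8*18 = -45/4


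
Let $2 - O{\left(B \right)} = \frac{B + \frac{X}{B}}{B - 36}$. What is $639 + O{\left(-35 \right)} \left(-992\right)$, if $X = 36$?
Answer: $- \frac{2091413}{2485} \approx -841.62$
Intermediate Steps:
$O{\left(B \right)} = 2 - \frac{B + \frac{36}{B}}{-36 + B}$ ($O{\left(B \right)} = 2 - \frac{B + \frac{36}{B}}{B - 36} = 2 - \frac{B + \frac{36}{B}}{-36 + B}$)
$639 + O{\left(-35 \right)} \left(-992\right) = 639 + \frac{-36 + \left(-35\right)^{2} - -2520}{\left(-35\right) \left(-36 - 35\right)} \left(-992\right) = 639 + - \frac{-36 + 1225 + 2520}{35 \left(-71\right)} \left(-992\right) = 639 + \left(- \frac{1}{35}\right) \left(- \frac{1}{71}\right) 3709 \left(-992\right) = 639 + \frac{3709}{2485} \left(-992\right) = 639 - \frac{3679328}{2485} = - \frac{2091413}{2485}$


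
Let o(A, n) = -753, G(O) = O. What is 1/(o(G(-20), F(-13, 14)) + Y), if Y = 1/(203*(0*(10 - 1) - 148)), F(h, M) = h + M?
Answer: -30044/22623133 ≈ -0.0013280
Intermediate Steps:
F(h, M) = M + h
Y = -1/30044 (Y = 1/(203*(0*9 - 148)) = 1/(203*(0 - 148)) = 1/(203*(-148)) = 1/(-30044) = -1/30044 ≈ -3.3285e-5)
1/(o(G(-20), F(-13, 14)) + Y) = 1/(-753 - 1/30044) = 1/(-22623133/30044) = -30044/22623133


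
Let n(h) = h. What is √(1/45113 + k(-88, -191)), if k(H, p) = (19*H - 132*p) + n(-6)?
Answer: √47895991330759/45113 ≈ 153.41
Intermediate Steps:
k(H, p) = -6 - 132*p + 19*H (k(H, p) = (19*H - 132*p) - 6 = (-132*p + 19*H) - 6 = -6 - 132*p + 19*H)
√(1/45113 + k(-88, -191)) = √(1/45113 + (-6 - 132*(-191) + 19*(-88))) = √(1/45113 + (-6 + 25212 - 1672)) = √(1/45113 + 23534) = √(1061689343/45113) = √47895991330759/45113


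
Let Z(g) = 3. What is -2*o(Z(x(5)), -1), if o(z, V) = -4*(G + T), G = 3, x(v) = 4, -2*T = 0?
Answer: 24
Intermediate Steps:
T = 0 (T = -½*0 = 0)
o(z, V) = -12 (o(z, V) = -4*(3 + 0) = -4*3 = -12)
-2*o(Z(x(5)), -1) = -2*(-12) = 24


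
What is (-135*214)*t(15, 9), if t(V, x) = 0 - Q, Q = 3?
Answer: 86670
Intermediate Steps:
t(V, x) = -3 (t(V, x) = 0 - 1*3 = 0 - 3 = -3)
(-135*214)*t(15, 9) = -135*214*(-3) = -28890*(-3) = 86670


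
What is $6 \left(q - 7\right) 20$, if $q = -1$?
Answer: $-960$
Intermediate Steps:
$6 \left(q - 7\right) 20 = 6 \left(-1 - 7\right) 20 = 6 \left(-8\right) 20 = \left(-48\right) 20 = -960$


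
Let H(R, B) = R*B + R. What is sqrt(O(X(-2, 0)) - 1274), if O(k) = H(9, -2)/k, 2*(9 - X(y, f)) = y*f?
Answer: 5*I*sqrt(51) ≈ 35.707*I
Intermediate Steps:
X(y, f) = 9 - f*y/2 (X(y, f) = 9 - y*f/2 = 9 - f*y/2)
H(R, B) = R + B*R (H(R, B) = B*R + R = R + B*R)
O(k) = -9/k (O(k) = (9*(1 - 2))/k = (9*(-1))/k = -9/k)
sqrt(O(X(-2, 0)) - 1274) = sqrt(-9/(9 - 1/2*0*(-2)) - 1274) = sqrt(-9/(9 + 0) - 1274) = sqrt(-9/9 - 1274) = sqrt(-9*1/9 - 1274) = sqrt(-1 - 1274) = sqrt(-1275) = 5*I*sqrt(51)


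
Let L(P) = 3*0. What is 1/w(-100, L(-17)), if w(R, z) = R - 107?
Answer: -1/207 ≈ -0.0048309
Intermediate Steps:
L(P) = 0
w(R, z) = -107 + R
1/w(-100, L(-17)) = 1/(-107 - 100) = 1/(-207) = -1/207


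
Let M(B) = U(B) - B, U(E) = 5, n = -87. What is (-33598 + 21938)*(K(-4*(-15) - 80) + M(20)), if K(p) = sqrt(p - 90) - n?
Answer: -839520 - 11660*I*sqrt(110) ≈ -8.3952e+5 - 1.2229e+5*I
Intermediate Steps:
M(B) = 5 - B
K(p) = 87 + sqrt(-90 + p) (K(p) = sqrt(p - 90) - 1*(-87) = sqrt(-90 + p) + 87 = 87 + sqrt(-90 + p))
(-33598 + 21938)*(K(-4*(-15) - 80) + M(20)) = (-33598 + 21938)*((87 + sqrt(-90 + (-4*(-15) - 80))) + (5 - 1*20)) = -11660*((87 + sqrt(-90 + (60 - 80))) + (5 - 20)) = -11660*((87 + sqrt(-90 - 20)) - 15) = -11660*((87 + sqrt(-110)) - 15) = -11660*((87 + I*sqrt(110)) - 15) = -11660*(72 + I*sqrt(110)) = -839520 - 11660*I*sqrt(110)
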